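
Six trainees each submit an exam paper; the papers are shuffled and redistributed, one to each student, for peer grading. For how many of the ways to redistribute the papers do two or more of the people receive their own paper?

191

# with exactly i fixed is C(6,i)·!(6-i); sum over i=2..6:
  i=2: C(6,2)·!4 = 15·9 = 135
  i=3: C(6,3)·!3 = 20·2 = 40
  i=4: C(6,4)·!2 = 15·1 = 15
  i=5: C(6,5)·!1 = 6·0 = 0
  i=6: C(6,6)·!0 = 1·1 = 1
Total = 191.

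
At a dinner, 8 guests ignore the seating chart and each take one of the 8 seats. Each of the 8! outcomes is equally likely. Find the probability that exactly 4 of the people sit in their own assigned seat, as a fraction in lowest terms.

1/64

Favorable outcomes: C(8,4)·!4 = 70·9 = 630.
Total outcomes: 8! = 40320.
Probability = 630/40320 = 1/64.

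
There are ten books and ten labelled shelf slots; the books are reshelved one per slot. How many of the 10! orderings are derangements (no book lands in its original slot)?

Recurrence: !10 = 9·(!9 + !8).
!10 = 9·(133496 + 14833) = 9·148329 = 1334961

1334961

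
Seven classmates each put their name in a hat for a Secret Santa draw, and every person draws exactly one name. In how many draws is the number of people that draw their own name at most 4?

5018

Sum C(7,i)·!(7-i) for i = 0..4:
  i=0: C(7,0)·!7 = 1·1854 = 1854
  i=1: C(7,1)·!6 = 7·265 = 1855
  i=2: C(7,2)·!5 = 21·44 = 924
  i=3: C(7,3)·!4 = 35·9 = 315
  i=4: C(7,4)·!3 = 35·2 = 70
Total = 5018.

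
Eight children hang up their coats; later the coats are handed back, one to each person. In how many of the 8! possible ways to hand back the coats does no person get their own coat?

The number of derangements of 8 is !8 = Σ_{k=0}^{8} (-1)^k·8!/k!
= 8! - 8!/1! + 8!/2! - 8!/3! + 8!/4! - 8!/5! + 8!/6! - 8!/7! + 8!/8!
= 40320 - 40320 + 20160 - 6720 + 1680 - 336 + 56 - 8 + 1
= 14833

14833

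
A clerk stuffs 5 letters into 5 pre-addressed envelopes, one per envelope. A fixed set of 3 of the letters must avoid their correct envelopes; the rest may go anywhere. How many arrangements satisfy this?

64

Inclusion-exclusion on the 3 forbidden self-matches:
Σ_{j=0}^{3} (-1)^j C(3,j)(5-j)!
= C(3,0)·5! - C(3,1)·4! + C(3,2)·3! - C(3,3)·2!
= 120 - 72 + 18 - 2
= 64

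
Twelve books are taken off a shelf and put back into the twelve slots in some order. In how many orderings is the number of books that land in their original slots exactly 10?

66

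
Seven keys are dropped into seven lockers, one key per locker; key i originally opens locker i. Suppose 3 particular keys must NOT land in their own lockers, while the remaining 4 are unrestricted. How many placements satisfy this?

3216

Let A_j be the event that the j-th constrained one is fixed. By inclusion-exclusion over the 3 events:
Σ_{j=0}^{3} (-1)^j C(3,j)(7-j)!
= C(3,0)·7! - C(3,1)·6! + C(3,2)·5! - C(3,3)·4!
= 5040 - 2160 + 360 - 24
= 3216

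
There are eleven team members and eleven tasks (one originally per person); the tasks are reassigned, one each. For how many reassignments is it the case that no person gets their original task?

14684570

By inclusion-exclusion, !11 = Σ (-1)^k · 11!/k! for k=0..11
= 11! - 11!/1! + 11!/2! - 11!/3! + 11!/4! - 11!/5! + 11!/6! - 11!/7! + 11!/8! - 11!/9! + 11!/10! - 11!/11!
= 39916800 - 39916800 + 19958400 - 6652800 + 1663200 - 332640 + 55440 - 7920 + 990 - 110 + 11 - 1
= 14684570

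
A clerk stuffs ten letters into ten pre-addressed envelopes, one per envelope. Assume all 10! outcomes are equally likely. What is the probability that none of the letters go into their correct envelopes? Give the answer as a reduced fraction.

Favorable outcomes: !10 = 1334961.
Total outcomes: 10! = 3628800.
Probability = 1334961/3628800 = 16481/44800.

16481/44800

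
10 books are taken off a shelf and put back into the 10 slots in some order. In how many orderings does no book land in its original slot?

Recurrence: !10 = 10·!9 + (-1)^10.
!10 = 10·133496 + 1 = 1334961

1334961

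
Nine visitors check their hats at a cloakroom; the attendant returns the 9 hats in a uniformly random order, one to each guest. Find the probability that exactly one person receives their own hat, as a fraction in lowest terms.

2119/5760

Favorable outcomes: C(9,1)·!8 = 9·14833 = 133497.
Total outcomes: 9! = 362880.
Probability = 133497/362880 = 2119/5760.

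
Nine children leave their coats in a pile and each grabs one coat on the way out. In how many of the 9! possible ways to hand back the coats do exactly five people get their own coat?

1134

Choose which 5 of the 9 are fixed: C(9,5) = 126.
The other 4 form a derangement: !4 = 9.
Total: 126 × 9 = 1134.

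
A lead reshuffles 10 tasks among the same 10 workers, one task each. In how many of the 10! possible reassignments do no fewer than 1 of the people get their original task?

# with exactly i fixed is C(10,i)·!(10-i); sum over i=1..10:
  i=1: C(10,1)·!9 = 10·133496 = 1334960
  i=2: C(10,2)·!8 = 45·14833 = 667485
  i=3: C(10,3)·!7 = 120·1854 = 222480
  i=4: C(10,4)·!6 = 210·265 = 55650
  i=5: C(10,5)·!5 = 252·44 = 11088
  i=6: C(10,6)·!4 = 210·9 = 1890
  i=7: C(10,7)·!3 = 120·2 = 240
  i=8: C(10,8)·!2 = 45·1 = 45
  i=9: C(10,9)·!1 = 10·0 = 0
  i=10: C(10,10)·!0 = 1·1 = 1
Total = 2293839.

2293839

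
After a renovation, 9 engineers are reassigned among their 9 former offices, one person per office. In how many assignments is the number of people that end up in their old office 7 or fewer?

362879

# with exactly i fixed is C(9,i)·!(9-i); sum over i=0..7:
  i=0: C(9,0)·!9 = 1·133496 = 133496
  i=1: C(9,1)·!8 = 9·14833 = 133497
  i=2: C(9,2)·!7 = 36·1854 = 66744
  i=3: C(9,3)·!6 = 84·265 = 22260
  i=4: C(9,4)·!5 = 126·44 = 5544
  i=5: C(9,5)·!4 = 126·9 = 1134
  i=6: C(9,6)·!3 = 84·2 = 168
  i=7: C(9,7)·!2 = 36·1 = 36
Total = 362879.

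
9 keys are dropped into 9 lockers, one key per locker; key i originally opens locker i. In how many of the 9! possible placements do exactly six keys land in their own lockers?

168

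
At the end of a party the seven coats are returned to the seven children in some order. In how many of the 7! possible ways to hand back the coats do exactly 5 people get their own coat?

21

Choose which 5 of the 7 are fixed: C(7,5) = 21.
The other 2 form a derangement: !2 = 1.
Total: 21 × 1 = 21.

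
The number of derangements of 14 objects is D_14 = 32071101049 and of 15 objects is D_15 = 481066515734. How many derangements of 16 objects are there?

7697064251745

D_16 = (16-1)·(D_15 + D_14) = 15·(481066515734 + 32071101049) = 15·513137616783 = 7697064251745.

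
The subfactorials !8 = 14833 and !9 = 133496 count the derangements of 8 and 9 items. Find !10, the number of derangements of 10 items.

1334961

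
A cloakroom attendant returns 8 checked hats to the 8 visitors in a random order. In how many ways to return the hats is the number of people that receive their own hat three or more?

3235

Sum C(8,i)·!(8-i) for i = 3..8:
  i=3: C(8,3)·!5 = 56·44 = 2464
  i=4: C(8,4)·!4 = 70·9 = 630
  i=5: C(8,5)·!3 = 56·2 = 112
  i=6: C(8,6)·!2 = 28·1 = 28
  i=7: C(8,7)·!1 = 8·0 = 0
  i=8: C(8,8)·!0 = 1·1 = 1
Total = 3235.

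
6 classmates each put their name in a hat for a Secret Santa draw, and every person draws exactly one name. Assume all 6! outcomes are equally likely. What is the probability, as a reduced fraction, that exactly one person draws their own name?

Favorable outcomes: C(6,1)·!5 = 6·44 = 264.
Total outcomes: 6! = 720.
Probability = 264/720 = 11/30.

11/30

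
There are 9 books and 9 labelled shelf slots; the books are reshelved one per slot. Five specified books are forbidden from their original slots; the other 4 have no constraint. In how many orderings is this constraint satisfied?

205056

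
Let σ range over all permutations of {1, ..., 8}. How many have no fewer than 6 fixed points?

# with exactly i fixed is C(8,i)·!(8-i); sum over i=6..8:
  i=6: C(8,6)·!2 = 28·1 = 28
  i=7: C(8,7)·!1 = 8·0 = 0
  i=8: C(8,8)·!0 = 1·1 = 1
Total = 29.

29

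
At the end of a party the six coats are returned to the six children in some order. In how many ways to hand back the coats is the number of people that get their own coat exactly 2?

Pick the 2 fixed positions: C(6,2) = 15 ways.
The other 4 form a derangement: !4 = 9.
Total: 15 × 9 = 135.

135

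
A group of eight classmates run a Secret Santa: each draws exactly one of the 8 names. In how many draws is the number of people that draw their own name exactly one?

Pick the single fixed position: C(8,1) = 8 ways.
The other 7 form a derangement: !7 = 1854.
Total: 8 × 1854 = 14832.

14832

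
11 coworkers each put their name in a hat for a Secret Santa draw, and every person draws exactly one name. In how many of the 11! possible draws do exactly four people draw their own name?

611820

Pick the 4 fixed positions: C(11,4) = 330 ways.
The remaining 7 must be deranged: !7 = 1854.
Total: 330 × 1854 = 611820.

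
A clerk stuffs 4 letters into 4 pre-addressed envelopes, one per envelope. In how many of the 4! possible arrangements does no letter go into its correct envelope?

9

Recurrence: !4 = 4·!3 + (-1)^4.
!4 = 4·2 + 1 = 9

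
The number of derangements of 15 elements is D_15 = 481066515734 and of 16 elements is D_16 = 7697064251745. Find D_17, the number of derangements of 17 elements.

130850092279664

D_17 = (17-1)·(D_16 + D_15) = 16·(7697064251745 + 481066515734) = 16·8178130767479 = 130850092279664.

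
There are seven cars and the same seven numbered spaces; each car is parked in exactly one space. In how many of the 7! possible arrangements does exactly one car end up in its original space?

Choose which one of the 7 is fixed: C(7,1) = 7.
The other 6 form a derangement: !6 = 265.
Total: 7 × 265 = 1855.

1855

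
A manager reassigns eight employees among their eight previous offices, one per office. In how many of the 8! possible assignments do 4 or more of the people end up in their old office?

Sum C(8,i)·!(8-i) for i = 4..8:
  i=4: C(8,4)·!4 = 70·9 = 630
  i=5: C(8,5)·!3 = 56·2 = 112
  i=6: C(8,6)·!2 = 28·1 = 28
  i=7: C(8,7)·!1 = 8·0 = 0
  i=8: C(8,8)·!0 = 1·1 = 1
Total = 771.

771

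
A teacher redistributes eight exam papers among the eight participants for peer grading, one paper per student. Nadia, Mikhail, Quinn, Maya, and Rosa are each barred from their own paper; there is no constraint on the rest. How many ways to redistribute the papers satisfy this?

Inclusion-exclusion on the 5 forbidden self-matches:
Σ_{j=0}^{5} (-1)^j C(5,j)(8-j)!
= C(5,0)·8! - C(5,1)·7! + C(5,2)·6! - C(5,3)·5! + C(5,4)·4! - C(5,5)·3!
= 40320 - 25200 + 7200 - 1200 + 120 - 6
= 21234

21234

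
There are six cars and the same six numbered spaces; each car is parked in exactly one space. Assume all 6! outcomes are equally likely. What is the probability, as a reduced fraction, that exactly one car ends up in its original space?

11/30

Favorable outcomes: C(6,1)·!5 = 6·44 = 264.
Total outcomes: 6! = 720.
Probability = 264/720 = 11/30.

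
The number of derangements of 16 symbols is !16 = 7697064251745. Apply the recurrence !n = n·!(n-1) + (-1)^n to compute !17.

130850092279664

!17 = 17·7697064251745 - 1 = 130850092279664.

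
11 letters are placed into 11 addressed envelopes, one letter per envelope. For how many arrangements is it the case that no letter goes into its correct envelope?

Use !n = (n-1)(!(n-1) + !(n-2)).
!11 = 10·(1334961 + 133496) = 10·1468457 = 14684570

14684570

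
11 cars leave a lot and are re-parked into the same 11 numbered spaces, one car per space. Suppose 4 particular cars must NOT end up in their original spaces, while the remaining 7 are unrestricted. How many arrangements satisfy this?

27422640

Inclusion-exclusion on the 4 forbidden self-matches:
Σ_{j=0}^{4} (-1)^j C(4,j)(11-j)!
= C(4,0)·11! - C(4,1)·10! + C(4,2)·9! - C(4,3)·8! + C(4,4)·7!
= 39916800 - 14515200 + 2177280 - 161280 + 5040
= 27422640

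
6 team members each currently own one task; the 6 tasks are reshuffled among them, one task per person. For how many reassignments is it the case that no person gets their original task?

265

Recurrence: !6 = 5·(!5 + !4).
!6 = 5·(44 + 9) = 5·53 = 265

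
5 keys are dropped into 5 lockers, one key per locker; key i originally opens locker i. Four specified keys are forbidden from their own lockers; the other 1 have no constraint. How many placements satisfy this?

53

Inclusion-exclusion on the 4 forbidden self-matches:
Σ_{j=0}^{4} (-1)^j C(4,j)(5-j)!
= C(4,0)·5! - C(4,1)·4! + C(4,2)·3! - C(4,3)·2! + C(4,4)·1!
= 120 - 96 + 36 - 8 + 1
= 53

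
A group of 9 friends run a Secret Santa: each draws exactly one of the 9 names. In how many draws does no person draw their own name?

133496

By inclusion-exclusion, !9 = Σ (-1)^k · 9!/k! for k=0..9
= 9! - 9!/1! + 9!/2! - 9!/3! + 9!/4! - 9!/5! + 9!/6! - 9!/7! + 9!/8! - 9!/9!
= 362880 - 362880 + 181440 - 60480 + 15120 - 3024 + 504 - 72 + 9 - 1
= 133496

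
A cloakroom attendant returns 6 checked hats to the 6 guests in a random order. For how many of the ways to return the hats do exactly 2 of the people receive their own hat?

135

Pick the 2 fixed positions: C(6,2) = 15 ways.
The other 4 form a derangement: !4 = 9.
Total: 15 × 9 = 135.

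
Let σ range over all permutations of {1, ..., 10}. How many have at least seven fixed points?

286

# with exactly i fixed is C(10,i)·!(10-i); sum over i=7..10:
  i=7: C(10,7)·!3 = 120·2 = 240
  i=8: C(10,8)·!2 = 45·1 = 45
  i=9: C(10,9)·!1 = 10·0 = 0
  i=10: C(10,10)·!0 = 1·1 = 1
Total = 286.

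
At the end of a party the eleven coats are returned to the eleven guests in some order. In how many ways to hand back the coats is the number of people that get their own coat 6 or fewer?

39913444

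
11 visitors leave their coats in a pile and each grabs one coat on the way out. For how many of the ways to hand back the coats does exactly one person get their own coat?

Choose which one of the 11 is fixed: C(11,1) = 11.
The remaining 10 must be deranged: !10 = 1334961.
Total: 11 × 1334961 = 14684571.

14684571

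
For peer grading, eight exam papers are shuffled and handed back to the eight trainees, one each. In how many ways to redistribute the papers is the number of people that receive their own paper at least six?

29

# with exactly i fixed is C(8,i)·!(8-i); sum over i=6..8:
  i=6: C(8,6)·!2 = 28·1 = 28
  i=7: C(8,7)·!1 = 8·0 = 0
  i=8: C(8,8)·!0 = 1·1 = 1
Total = 29.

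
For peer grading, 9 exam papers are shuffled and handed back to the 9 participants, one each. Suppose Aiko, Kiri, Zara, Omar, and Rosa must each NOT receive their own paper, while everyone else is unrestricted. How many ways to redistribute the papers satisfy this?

205056

Let A_j be the event that the j-th constrained one is fixed. By inclusion-exclusion over the 5 events:
Σ_{j=0}^{5} (-1)^j C(5,j)(9-j)!
= C(5,0)·9! - C(5,1)·8! + C(5,2)·7! - C(5,3)·6! + C(5,4)·5! - C(5,5)·4!
= 362880 - 201600 + 50400 - 7200 + 600 - 24
= 205056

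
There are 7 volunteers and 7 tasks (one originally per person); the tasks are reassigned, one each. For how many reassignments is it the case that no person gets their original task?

1854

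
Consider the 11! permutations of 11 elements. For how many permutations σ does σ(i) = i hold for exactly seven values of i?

Choose which 7 of the 11 are fixed: C(11,7) = 330.
The remaining 4 must be deranged: !4 = 9.
Total: 330 × 9 = 2970.

2970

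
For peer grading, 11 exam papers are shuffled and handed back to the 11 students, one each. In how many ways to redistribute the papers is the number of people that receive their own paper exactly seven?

Pick the 7 fixed positions: C(11,7) = 330 ways.
The other 4 form a derangement: !4 = 9.
Total: 330 × 9 = 2970.

2970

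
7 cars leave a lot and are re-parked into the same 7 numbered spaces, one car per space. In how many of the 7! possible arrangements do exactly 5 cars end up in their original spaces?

21

Choose which 5 of the 7 are fixed: C(7,5) = 21.
The other 2 form a derangement: !2 = 1.
Total: 21 × 1 = 21.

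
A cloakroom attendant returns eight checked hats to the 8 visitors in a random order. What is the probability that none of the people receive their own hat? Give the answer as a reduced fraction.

Favorable outcomes: !8 = 14833.
Total outcomes: 8! = 40320.
Probability = 14833/40320 = 2119/5760.

2119/5760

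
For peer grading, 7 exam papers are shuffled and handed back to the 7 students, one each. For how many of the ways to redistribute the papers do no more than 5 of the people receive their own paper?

5039

# with exactly i fixed is C(7,i)·!(7-i); sum over i=0..5:
  i=0: C(7,0)·!7 = 1·1854 = 1854
  i=1: C(7,1)·!6 = 7·265 = 1855
  i=2: C(7,2)·!5 = 21·44 = 924
  i=3: C(7,3)·!4 = 35·9 = 315
  i=4: C(7,4)·!3 = 35·2 = 70
  i=5: C(7,5)·!2 = 21·1 = 21
Total = 5039.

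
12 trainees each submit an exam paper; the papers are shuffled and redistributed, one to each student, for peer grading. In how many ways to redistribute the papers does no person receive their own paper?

176214841

!12 = 12! · Σ_{k=0}^{12} (-1)^k/k!
= 12! - 12!/1! + 12!/2! - 12!/3! + 12!/4! - 12!/5! + 12!/6! - 12!/7! + 12!/8! - 12!/9! + 12!/10! - 12!/11! + 12!/12!
= 479001600 - 479001600 + 239500800 - 79833600 + 19958400 - 3991680 + 665280 - 95040 + 11880 - 1320 + 132 - 12 + 1
= 176214841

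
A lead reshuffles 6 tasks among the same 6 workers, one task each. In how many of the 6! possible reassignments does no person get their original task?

265

The subfactorial !6 = [6!/e] (nearest integer).
6! = 720, and 720/e ≈ 264.87, so !6 = 265.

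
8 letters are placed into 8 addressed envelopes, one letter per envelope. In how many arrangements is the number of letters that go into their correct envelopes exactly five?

Choose which 5 of the 8 are fixed: C(8,5) = 56.
The other 3 form a derangement: !3 = 2.
Total: 56 × 2 = 112.

112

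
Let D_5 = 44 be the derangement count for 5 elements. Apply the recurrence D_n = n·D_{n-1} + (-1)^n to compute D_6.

265

D_6 = 6·44 + 1 = 265.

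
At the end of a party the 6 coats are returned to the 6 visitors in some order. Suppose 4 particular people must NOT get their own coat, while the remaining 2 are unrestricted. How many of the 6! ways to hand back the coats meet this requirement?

Let A_j be the event that the j-th constrained one is fixed. By inclusion-exclusion over the 4 events:
Σ_{j=0}^{4} (-1)^j C(4,j)(6-j)!
= C(4,0)·6! - C(4,1)·5! + C(4,2)·4! - C(4,3)·3! + C(4,4)·2!
= 720 - 480 + 144 - 24 + 2
= 362

362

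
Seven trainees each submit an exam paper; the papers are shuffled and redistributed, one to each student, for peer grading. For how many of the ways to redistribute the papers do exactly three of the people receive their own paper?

315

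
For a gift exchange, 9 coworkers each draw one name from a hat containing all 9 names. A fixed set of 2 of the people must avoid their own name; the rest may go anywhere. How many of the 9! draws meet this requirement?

287280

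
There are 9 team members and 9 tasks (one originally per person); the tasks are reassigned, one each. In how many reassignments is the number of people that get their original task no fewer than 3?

Sum C(9,i)·!(9-i) for i = 3..9:
  i=3: C(9,3)·!6 = 84·265 = 22260
  i=4: C(9,4)·!5 = 126·44 = 5544
  i=5: C(9,5)·!4 = 126·9 = 1134
  i=6: C(9,6)·!3 = 84·2 = 168
  i=7: C(9,7)·!2 = 36·1 = 36
  i=8: C(9,8)·!1 = 9·0 = 0
  i=9: C(9,9)·!0 = 1·1 = 1
Total = 29143.

29143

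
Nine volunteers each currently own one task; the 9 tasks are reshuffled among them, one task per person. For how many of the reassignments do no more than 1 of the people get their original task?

266993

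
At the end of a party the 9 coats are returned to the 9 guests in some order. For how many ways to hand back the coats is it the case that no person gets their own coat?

Use !n = n·!(n-1) + (-1)^n.
!9 = 9·14833 - 1 = 133496

133496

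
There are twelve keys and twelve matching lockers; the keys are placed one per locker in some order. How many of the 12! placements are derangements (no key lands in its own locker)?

176214841

By inclusion-exclusion, !12 = Σ (-1)^k · 12!/k! for k=0..12
= 12! - 12!/1! + 12!/2! - 12!/3! + 12!/4! - 12!/5! + 12!/6! - 12!/7! + 12!/8! - 12!/9! + 12!/10! - 12!/11! + 12!/12!
= 479001600 - 479001600 + 239500800 - 79833600 + 19958400 - 3991680 + 665280 - 95040 + 11880 - 1320 + 132 - 12 + 1
= 176214841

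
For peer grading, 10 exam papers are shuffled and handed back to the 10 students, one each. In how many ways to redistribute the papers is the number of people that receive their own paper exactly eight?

45

Pick the 8 fixed positions: C(10,8) = 45 ways.
The other 2 form a derangement: !2 = 1.
Total: 45 × 1 = 45.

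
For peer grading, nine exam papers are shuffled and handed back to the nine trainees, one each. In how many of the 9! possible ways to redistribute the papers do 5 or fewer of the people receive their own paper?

362675

# with exactly i fixed is C(9,i)·!(9-i); sum over i=0..5:
  i=0: C(9,0)·!9 = 1·133496 = 133496
  i=1: C(9,1)·!8 = 9·14833 = 133497
  i=2: C(9,2)·!7 = 36·1854 = 66744
  i=3: C(9,3)·!6 = 84·265 = 22260
  i=4: C(9,4)·!5 = 126·44 = 5544
  i=5: C(9,5)·!4 = 126·9 = 1134
Total = 362675.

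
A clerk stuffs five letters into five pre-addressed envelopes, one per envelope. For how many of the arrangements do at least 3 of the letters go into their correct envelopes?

Sum C(5,i)·!(5-i) for i = 3..5:
  i=3: C(5,3)·!2 = 10·1 = 10
  i=4: C(5,4)·!1 = 5·0 = 0
  i=5: C(5,5)·!0 = 1·1 = 1
Total = 11.

11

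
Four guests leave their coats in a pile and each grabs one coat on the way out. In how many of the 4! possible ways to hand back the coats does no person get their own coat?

9

!4 = 4! · Σ_{k=0}^{4} (-1)^k/k!
= 4! - 4!/1! + 4!/2! - 4!/3! + 4!/4!
= 24 - 24 + 12 - 4 + 1
= 9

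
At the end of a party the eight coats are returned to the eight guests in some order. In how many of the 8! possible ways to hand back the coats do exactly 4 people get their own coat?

Pick the 4 fixed positions: C(8,4) = 70 ways.
The other 4 form a derangement: !4 = 9.
Total: 70 × 9 = 630.

630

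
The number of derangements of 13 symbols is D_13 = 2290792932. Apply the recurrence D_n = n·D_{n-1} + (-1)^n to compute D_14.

32071101049

D_14 = 14·2290792932 + 1 = 32071101049.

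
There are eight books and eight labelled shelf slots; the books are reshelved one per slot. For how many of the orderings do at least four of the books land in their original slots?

# with exactly i fixed is C(8,i)·!(8-i); sum over i=4..8:
  i=4: C(8,4)·!4 = 70·9 = 630
  i=5: C(8,5)·!3 = 56·2 = 112
  i=6: C(8,6)·!2 = 28·1 = 28
  i=7: C(8,7)·!1 = 8·0 = 0
  i=8: C(8,8)·!0 = 1·1 = 1
Total = 771.

771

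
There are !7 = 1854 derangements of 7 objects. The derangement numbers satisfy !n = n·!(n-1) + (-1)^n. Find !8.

!8 = 8·1854 + 1 = 14833.

14833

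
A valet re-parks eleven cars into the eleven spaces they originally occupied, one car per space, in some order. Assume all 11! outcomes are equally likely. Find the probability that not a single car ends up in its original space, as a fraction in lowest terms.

1468457/3991680

Favorable outcomes: !11 = 14684570.
Total outcomes: 11! = 39916800.
Probability = 14684570/39916800 = 1468457/3991680.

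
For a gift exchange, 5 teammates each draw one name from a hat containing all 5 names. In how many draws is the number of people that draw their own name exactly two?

20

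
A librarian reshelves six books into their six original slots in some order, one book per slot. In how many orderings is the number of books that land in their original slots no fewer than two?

Sum C(6,i)·!(6-i) for i = 2..6:
  i=2: C(6,2)·!4 = 15·9 = 135
  i=3: C(6,3)·!3 = 20·2 = 40
  i=4: C(6,4)·!2 = 15·1 = 15
  i=5: C(6,5)·!1 = 6·0 = 0
  i=6: C(6,6)·!0 = 1·1 = 1
Total = 191.

191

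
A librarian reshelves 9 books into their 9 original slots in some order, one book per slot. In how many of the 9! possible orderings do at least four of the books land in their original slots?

6883

Sum C(9,i)·!(9-i) for i = 4..9:
  i=4: C(9,4)·!5 = 126·44 = 5544
  i=5: C(9,5)·!4 = 126·9 = 1134
  i=6: C(9,6)·!3 = 84·2 = 168
  i=7: C(9,7)·!2 = 36·1 = 36
  i=8: C(9,8)·!1 = 9·0 = 0
  i=9: C(9,9)·!0 = 1·1 = 1
Total = 6883.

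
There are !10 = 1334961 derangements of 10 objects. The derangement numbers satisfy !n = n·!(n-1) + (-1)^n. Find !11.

14684570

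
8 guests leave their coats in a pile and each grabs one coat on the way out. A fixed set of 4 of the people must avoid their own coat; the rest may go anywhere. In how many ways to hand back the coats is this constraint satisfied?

24024

Inclusion-exclusion on the 4 forbidden self-matches:
Σ_{j=0}^{4} (-1)^j C(4,j)(8-j)!
= C(4,0)·8! - C(4,1)·7! + C(4,2)·6! - C(4,3)·5! + C(4,4)·4!
= 40320 - 20160 + 4320 - 480 + 24
= 24024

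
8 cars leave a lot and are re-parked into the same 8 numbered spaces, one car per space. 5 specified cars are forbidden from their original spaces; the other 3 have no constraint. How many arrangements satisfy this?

Let A_j be the event that the j-th constrained one is fixed. By inclusion-exclusion over the 5 events:
Σ_{j=0}^{5} (-1)^j C(5,j)(8-j)!
= C(5,0)·8! - C(5,1)·7! + C(5,2)·6! - C(5,3)·5! + C(5,4)·4! - C(5,5)·3!
= 40320 - 25200 + 7200 - 1200 + 120 - 6
= 21234

21234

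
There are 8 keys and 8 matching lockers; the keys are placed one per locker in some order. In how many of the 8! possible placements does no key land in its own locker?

14833

!8 is the nearest integer to 8!/e.
8! = 40320, and 40320/e ≈ 14832.90, so !8 = 14833.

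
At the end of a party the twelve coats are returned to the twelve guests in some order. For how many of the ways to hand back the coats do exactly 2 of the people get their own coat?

Pick the 2 fixed positions: C(12,2) = 66 ways.
The other 10 form a derangement: !10 = 1334961.
Total: 66 × 1334961 = 88107426.

88107426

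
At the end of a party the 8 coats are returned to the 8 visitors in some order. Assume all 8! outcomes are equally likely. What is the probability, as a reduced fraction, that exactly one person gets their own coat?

Favorable outcomes: C(8,1)·!7 = 8·1854 = 14832.
Total outcomes: 8! = 40320.
Probability = 14832/40320 = 103/280.

103/280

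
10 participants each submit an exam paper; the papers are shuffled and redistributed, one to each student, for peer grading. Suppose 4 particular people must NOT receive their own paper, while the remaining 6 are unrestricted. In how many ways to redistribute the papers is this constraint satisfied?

2399760

Let A_j be the event that the j-th constrained one is fixed. By inclusion-exclusion over the 4 events:
Σ_{j=0}^{4} (-1)^j C(4,j)(10-j)!
= C(4,0)·10! - C(4,1)·9! + C(4,2)·8! - C(4,3)·7! + C(4,4)·6!
= 3628800 - 1451520 + 241920 - 20160 + 720
= 2399760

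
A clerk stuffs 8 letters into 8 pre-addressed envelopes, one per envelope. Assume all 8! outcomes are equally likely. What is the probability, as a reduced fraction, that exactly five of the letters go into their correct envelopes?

Favorable outcomes: C(8,5)·!3 = 56·2 = 112.
Total outcomes: 8! = 40320.
Probability = 112/40320 = 1/360.

1/360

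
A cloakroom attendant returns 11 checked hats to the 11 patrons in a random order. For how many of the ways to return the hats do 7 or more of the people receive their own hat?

# with exactly i fixed is C(11,i)·!(11-i); sum over i=7..11:
  i=7: C(11,7)·!4 = 330·9 = 2970
  i=8: C(11,8)·!3 = 165·2 = 330
  i=9: C(11,9)·!2 = 55·1 = 55
  i=10: C(11,10)·!1 = 11·0 = 0
  i=11: C(11,11)·!0 = 1·1 = 1
Total = 3356.

3356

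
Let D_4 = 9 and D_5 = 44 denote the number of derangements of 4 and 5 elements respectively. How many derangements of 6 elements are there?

265

D_6 = (6-1)·(D_5 + D_4) = 5·(44 + 9) = 5·53 = 265.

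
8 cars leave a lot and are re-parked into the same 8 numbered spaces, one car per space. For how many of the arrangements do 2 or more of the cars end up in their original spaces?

10655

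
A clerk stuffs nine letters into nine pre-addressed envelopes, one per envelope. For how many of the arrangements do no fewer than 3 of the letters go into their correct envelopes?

Sum C(9,i)·!(9-i) for i = 3..9:
  i=3: C(9,3)·!6 = 84·265 = 22260
  i=4: C(9,4)·!5 = 126·44 = 5544
  i=5: C(9,5)·!4 = 126·9 = 1134
  i=6: C(9,6)·!3 = 84·2 = 168
  i=7: C(9,7)·!2 = 36·1 = 36
  i=8: C(9,8)·!1 = 9·0 = 0
  i=9: C(9,9)·!0 = 1·1 = 1
Total = 29143.

29143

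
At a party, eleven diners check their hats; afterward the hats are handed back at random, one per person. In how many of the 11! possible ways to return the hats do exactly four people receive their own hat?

611820

Pick the 4 fixed positions: C(11,4) = 330 ways.
The remaining 7 must be deranged: !7 = 1854.
Total: 330 × 1854 = 611820.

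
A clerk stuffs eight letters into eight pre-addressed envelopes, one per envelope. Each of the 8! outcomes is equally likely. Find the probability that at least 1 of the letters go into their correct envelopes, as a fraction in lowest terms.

3641/5760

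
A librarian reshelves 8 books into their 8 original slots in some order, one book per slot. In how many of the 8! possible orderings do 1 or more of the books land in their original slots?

Sum C(8,i)·!(8-i) for i = 1..8:
  i=1: C(8,1)·!7 = 8·1854 = 14832
  i=2: C(8,2)·!6 = 28·265 = 7420
  i=3: C(8,3)·!5 = 56·44 = 2464
  i=4: C(8,4)·!4 = 70·9 = 630
  i=5: C(8,5)·!3 = 56·2 = 112
  i=6: C(8,6)·!2 = 28·1 = 28
  i=7: C(8,7)·!1 = 8·0 = 0
  i=8: C(8,8)·!0 = 1·1 = 1
Total = 25487.

25487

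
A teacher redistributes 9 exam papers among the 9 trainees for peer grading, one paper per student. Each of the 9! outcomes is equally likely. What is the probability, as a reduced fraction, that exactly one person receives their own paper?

Favorable outcomes: C(9,1)·!8 = 9·14833 = 133497.
Total outcomes: 9! = 362880.
Probability = 133497/362880 = 2119/5760.

2119/5760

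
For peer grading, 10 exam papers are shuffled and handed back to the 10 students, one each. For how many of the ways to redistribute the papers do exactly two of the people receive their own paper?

667485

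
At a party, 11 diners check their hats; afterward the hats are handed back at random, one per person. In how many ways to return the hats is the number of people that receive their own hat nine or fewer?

39916799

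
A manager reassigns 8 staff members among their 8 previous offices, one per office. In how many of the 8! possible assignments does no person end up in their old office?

!8 = 8! · Σ_{k=0}^{8} (-1)^k/k!
= 8! - 8!/1! + 8!/2! - 8!/3! + 8!/4! - 8!/5! + 8!/6! - 8!/7! + 8!/8!
= 40320 - 40320 + 20160 - 6720 + 1680 - 336 + 56 - 8 + 1
= 14833

14833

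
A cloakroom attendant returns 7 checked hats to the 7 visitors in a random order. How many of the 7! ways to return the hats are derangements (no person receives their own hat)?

1854

The number of derangements of 7 is !7 = Σ_{k=0}^{7} (-1)^k·7!/k!
= 7! - 7!/1! + 7!/2! - 7!/3! + 7!/4! - 7!/5! + 7!/6! - 7!/7!
= 5040 - 5040 + 2520 - 840 + 210 - 42 + 7 - 1
= 1854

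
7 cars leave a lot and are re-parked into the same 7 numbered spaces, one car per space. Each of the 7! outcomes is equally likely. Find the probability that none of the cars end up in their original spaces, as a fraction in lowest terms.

103/280

Favorable outcomes: !7 = 1854.
Total outcomes: 7! = 5040.
Probability = 1854/5040 = 103/280.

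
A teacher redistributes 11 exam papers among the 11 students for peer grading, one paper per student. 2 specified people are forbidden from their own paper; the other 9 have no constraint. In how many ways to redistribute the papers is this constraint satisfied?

33022080

Let A_j be the event that the j-th constrained one is fixed. By inclusion-exclusion over the 2 events:
Σ_{j=0}^{2} (-1)^j C(2,j)(11-j)!
= C(2,0)·11! - C(2,1)·10! + C(2,2)·9!
= 39916800 - 7257600 + 362880
= 33022080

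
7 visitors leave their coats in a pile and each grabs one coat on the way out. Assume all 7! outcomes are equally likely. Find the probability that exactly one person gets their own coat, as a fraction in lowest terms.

53/144

Favorable outcomes: C(7,1)·!6 = 7·265 = 1855.
Total outcomes: 7! = 5040.
Probability = 1855/5040 = 53/144.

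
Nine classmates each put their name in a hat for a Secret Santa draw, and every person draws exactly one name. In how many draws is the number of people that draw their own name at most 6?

# with exactly i fixed is C(9,i)·!(9-i); sum over i=0..6:
  i=0: C(9,0)·!9 = 1·133496 = 133496
  i=1: C(9,1)·!8 = 9·14833 = 133497
  i=2: C(9,2)·!7 = 36·1854 = 66744
  i=3: C(9,3)·!6 = 84·265 = 22260
  i=4: C(9,4)·!5 = 126·44 = 5544
  i=5: C(9,5)·!4 = 126·9 = 1134
  i=6: C(9,6)·!3 = 84·2 = 168
Total = 362843.

362843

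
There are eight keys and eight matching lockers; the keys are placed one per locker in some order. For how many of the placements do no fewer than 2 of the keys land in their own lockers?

10655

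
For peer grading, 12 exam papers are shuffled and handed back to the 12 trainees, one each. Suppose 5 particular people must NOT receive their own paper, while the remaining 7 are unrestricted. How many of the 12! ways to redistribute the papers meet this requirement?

312273360

Let A_j be the event that the j-th constrained one is fixed. By inclusion-exclusion over the 5 events:
Σ_{j=0}^{5} (-1)^j C(5,j)(12-j)!
= C(5,0)·12! - C(5,1)·11! + C(5,2)·10! - C(5,3)·9! + C(5,4)·8! - C(5,5)·7!
= 479001600 - 199584000 + 36288000 - 3628800 + 201600 - 5040
= 312273360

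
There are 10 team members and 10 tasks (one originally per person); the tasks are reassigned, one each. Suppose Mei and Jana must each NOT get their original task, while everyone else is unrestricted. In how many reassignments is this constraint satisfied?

2943360

Let A_j be the event that the j-th constrained one is fixed. By inclusion-exclusion over the 2 events:
Σ_{j=0}^{2} (-1)^j C(2,j)(10-j)!
= C(2,0)·10! - C(2,1)·9! + C(2,2)·8!
= 3628800 - 725760 + 40320
= 2943360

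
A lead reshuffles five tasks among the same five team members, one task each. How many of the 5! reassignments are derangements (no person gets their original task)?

44

Recurrence: !5 = 4·(!4 + !3).
!5 = 4·(9 + 2) = 4·11 = 44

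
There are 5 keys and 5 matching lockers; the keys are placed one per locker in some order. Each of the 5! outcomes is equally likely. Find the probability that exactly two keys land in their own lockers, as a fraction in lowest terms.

Favorable outcomes: C(5,2)·!3 = 10·2 = 20.
Total outcomes: 5! = 120.
Probability = 20/120 = 1/6.

1/6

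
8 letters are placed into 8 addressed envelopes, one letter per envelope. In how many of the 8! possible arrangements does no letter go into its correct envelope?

14833

!8 is the nearest integer to 8!/e.
8! = 40320, and 40320/e ≈ 14832.90, so !8 = 14833.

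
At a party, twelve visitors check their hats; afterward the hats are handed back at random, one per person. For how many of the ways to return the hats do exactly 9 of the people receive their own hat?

440

Choose which 9 of the 12 are fixed: C(12,9) = 220.
The remaining 3 must be deranged: !3 = 2.
Total: 220 × 2 = 440.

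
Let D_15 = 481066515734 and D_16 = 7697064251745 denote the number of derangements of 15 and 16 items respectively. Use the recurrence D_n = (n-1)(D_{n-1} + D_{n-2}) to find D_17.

130850092279664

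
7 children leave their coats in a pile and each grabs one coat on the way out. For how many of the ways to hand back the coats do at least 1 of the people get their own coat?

# with exactly i fixed is C(7,i)·!(7-i); sum over i=1..7:
  i=1: C(7,1)·!6 = 7·265 = 1855
  i=2: C(7,2)·!5 = 21·44 = 924
  i=3: C(7,3)·!4 = 35·9 = 315
  i=4: C(7,4)·!3 = 35·2 = 70
  i=5: C(7,5)·!2 = 21·1 = 21
  i=6: C(7,6)·!1 = 7·0 = 0
  i=7: C(7,7)·!0 = 1·1 = 1
Total = 3186.

3186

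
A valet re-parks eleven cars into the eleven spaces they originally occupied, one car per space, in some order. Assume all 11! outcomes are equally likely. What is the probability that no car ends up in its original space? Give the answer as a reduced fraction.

1468457/3991680

Favorable outcomes: !11 = 14684570.
Total outcomes: 11! = 39916800.
Probability = 14684570/39916800 = 1468457/3991680.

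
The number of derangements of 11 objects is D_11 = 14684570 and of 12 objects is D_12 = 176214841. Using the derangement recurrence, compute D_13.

2290792932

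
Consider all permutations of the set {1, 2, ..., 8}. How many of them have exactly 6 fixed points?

28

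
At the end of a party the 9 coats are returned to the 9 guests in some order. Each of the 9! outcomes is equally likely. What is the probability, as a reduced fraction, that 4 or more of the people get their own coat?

6883/362880

Favorable outcomes: Σ_{i≥4} C(9,i)·!(9-i) = 126·44 + 126·9 + 84·2 + 36·1 + 9·0 + 1·1 = 6883.
Total outcomes: 9! = 362880.
Probability = 6883/362880 = 6883/362880.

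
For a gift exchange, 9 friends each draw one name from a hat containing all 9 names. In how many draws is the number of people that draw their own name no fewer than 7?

Sum C(9,i)·!(9-i) for i = 7..9:
  i=7: C(9,7)·!2 = 36·1 = 36
  i=8: C(9,8)·!1 = 9·0 = 0
  i=9: C(9,9)·!0 = 1·1 = 1
Total = 37.

37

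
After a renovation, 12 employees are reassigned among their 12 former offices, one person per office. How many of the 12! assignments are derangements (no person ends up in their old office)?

176214841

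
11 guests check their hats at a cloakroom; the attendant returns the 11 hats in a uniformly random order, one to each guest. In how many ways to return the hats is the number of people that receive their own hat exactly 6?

Pick the 6 fixed positions: C(11,6) = 462 ways.
The remaining 5 must be deranged: !5 = 44.
Total: 462 × 44 = 20328.

20328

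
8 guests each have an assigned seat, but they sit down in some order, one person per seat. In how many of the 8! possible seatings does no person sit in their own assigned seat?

14833

By inclusion-exclusion, !8 = Σ (-1)^k · 8!/k! for k=0..8
= 8! - 8!/1! + 8!/2! - 8!/3! + 8!/4! - 8!/5! + 8!/6! - 8!/7! + 8!/8!
= 40320 - 40320 + 20160 - 6720 + 1680 - 336 + 56 - 8 + 1
= 14833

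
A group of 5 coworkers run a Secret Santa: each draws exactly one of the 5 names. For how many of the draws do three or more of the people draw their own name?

11

# with exactly i fixed is C(5,i)·!(5-i); sum over i=3..5:
  i=3: C(5,3)·!2 = 10·1 = 10
  i=4: C(5,4)·!1 = 5·0 = 0
  i=5: C(5,5)·!0 = 1·1 = 1
Total = 11.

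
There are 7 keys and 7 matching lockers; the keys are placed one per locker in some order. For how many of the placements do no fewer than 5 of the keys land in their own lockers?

22

# with exactly i fixed is C(7,i)·!(7-i); sum over i=5..7:
  i=5: C(7,5)·!2 = 21·1 = 21
  i=6: C(7,6)·!1 = 7·0 = 0
  i=7: C(7,7)·!0 = 1·1 = 1
Total = 22.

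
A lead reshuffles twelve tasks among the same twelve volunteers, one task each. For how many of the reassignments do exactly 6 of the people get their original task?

244860

Choose which 6 of the 12 are fixed: C(12,6) = 924.
The other 6 form a derangement: !6 = 265.
Total: 924 × 265 = 244860.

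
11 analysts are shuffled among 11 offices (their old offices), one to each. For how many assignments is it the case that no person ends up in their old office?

14684570

!11 is the nearest integer to 11!/e.
11! = 39916800, and 39916800/e ≈ 14684570.08, so !11 = 14684570.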